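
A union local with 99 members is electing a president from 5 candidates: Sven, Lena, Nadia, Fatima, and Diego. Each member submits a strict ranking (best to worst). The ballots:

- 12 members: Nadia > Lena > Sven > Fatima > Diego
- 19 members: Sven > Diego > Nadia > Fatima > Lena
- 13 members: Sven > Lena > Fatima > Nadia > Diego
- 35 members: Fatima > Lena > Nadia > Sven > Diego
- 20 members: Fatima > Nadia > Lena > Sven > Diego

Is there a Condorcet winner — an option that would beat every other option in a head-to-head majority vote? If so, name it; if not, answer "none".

Fatima

Fatima vs Sven: 55–44 for Fatima.
Fatima vs Lena: 74–25 for Fatima.
Fatima vs Nadia: 68–31 for Fatima.
Fatima vs Diego: 80–19 for Fatima.
Fatima beats every other option head-to-head.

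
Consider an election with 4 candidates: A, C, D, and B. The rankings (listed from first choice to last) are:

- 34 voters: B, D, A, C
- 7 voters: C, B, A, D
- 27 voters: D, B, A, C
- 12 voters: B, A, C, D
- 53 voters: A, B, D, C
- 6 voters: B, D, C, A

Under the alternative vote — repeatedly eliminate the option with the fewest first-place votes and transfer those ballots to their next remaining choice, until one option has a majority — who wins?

B

Round 1: A 53, C 7, D 27, B 52. Eliminate C.
Round 2: A 53, D 27, B 59. Eliminate D.
Round 3: A 53, B 86. B has a majority.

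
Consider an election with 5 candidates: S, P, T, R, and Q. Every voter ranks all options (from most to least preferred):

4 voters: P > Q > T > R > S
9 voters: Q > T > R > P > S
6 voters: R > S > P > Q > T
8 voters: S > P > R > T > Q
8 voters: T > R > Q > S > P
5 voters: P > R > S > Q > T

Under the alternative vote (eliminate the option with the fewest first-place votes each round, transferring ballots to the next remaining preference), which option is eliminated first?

Round 1: S 8, P 9, T 8, R 6, Q 9. Eliminate R.

R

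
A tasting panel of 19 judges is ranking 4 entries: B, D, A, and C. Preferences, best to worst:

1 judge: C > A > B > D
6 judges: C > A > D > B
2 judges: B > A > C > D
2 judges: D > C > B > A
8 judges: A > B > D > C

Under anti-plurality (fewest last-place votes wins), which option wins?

Last-place votes: B 6, D 3, A 2, C 8.
A is ranked last by the fewest voters, so A wins.

A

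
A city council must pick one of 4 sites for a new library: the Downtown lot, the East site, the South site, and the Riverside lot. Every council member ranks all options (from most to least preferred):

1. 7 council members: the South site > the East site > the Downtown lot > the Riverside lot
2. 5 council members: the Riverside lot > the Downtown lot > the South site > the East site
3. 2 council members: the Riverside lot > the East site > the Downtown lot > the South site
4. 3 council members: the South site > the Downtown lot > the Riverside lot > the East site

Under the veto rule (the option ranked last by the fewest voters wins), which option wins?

Last-place votes: the Downtown lot 0, the East site 8, the South site 2, the Riverside lot 7.
the Downtown lot is ranked last by the fewest voters, so the Downtown lot wins.

the Downtown lot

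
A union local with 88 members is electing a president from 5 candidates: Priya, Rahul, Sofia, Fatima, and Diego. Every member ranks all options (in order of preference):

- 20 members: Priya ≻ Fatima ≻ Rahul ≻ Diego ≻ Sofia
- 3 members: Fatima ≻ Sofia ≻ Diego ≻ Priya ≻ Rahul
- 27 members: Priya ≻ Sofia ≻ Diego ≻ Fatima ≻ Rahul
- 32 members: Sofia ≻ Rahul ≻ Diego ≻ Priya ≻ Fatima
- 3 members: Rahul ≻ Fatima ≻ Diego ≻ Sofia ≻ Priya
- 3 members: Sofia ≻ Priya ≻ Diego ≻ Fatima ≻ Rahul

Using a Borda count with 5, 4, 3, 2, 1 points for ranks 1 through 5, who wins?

Sofia

Priya: 20·5 + 3·2 + 27·5 + 32·2 + 3·1 + 3·4 = 320
Rahul: 20·3 + 3·1 + 27·1 + 32·4 + 3·5 + 3·1 = 236
Sofia: 20·1 + 3·4 + 27·4 + 32·5 + 3·2 + 3·5 = 321
Fatima: 20·4 + 3·5 + 27·2 + 32·1 + 3·4 + 3·2 = 199
Diego: 20·2 + 3·3 + 27·3 + 32·3 + 3·3 + 3·3 = 244
Sofia has the highest Borda score (321).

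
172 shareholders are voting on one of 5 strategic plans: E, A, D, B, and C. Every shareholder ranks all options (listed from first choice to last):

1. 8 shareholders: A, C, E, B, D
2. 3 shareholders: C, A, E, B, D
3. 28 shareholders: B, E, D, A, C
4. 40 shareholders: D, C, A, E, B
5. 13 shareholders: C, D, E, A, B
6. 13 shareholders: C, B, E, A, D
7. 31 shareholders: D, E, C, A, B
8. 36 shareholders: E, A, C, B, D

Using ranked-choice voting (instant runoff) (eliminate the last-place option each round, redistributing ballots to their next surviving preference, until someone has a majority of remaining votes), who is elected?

E

Round 1: E 36, A 8, D 71, B 28, C 29. Eliminate A.
Round 2: E 36, D 71, B 28, C 37. Eliminate B.
Round 3: E 64, D 71, C 37. Eliminate C.
Round 4: E 88, D 84. E has a majority.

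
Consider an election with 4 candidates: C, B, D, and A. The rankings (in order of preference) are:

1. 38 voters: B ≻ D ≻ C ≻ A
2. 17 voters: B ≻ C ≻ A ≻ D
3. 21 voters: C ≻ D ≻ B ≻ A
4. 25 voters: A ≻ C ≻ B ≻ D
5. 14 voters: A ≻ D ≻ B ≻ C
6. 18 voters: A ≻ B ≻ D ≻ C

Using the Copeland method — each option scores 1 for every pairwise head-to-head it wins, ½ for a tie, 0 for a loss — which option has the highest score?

B

C: beats A; loses to B and D → score 1.
B: beats C, D, and A → score 3.
D: beats C; loses to B and A → score 1.
A: beats D; loses to C and B → score 1.
B has the best pairwise record.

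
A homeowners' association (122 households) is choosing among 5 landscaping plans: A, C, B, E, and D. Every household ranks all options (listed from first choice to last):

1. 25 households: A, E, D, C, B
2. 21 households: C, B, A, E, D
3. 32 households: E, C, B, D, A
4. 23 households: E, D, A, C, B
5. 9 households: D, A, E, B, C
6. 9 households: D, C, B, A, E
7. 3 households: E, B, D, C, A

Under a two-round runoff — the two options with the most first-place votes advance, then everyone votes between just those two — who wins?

Round 1 first-place votes: A 25, C 21, B 0, E 58, D 18.
E and A advance.
Runoff: E is preferred to A by 58 voters; A by 64.
A wins the runoff.

A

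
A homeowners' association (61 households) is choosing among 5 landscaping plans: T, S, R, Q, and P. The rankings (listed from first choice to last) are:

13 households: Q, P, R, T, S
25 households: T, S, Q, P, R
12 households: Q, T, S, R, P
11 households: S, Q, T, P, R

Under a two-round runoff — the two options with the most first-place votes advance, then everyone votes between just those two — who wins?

Round 1 first-place votes: T 25, S 11, R 0, Q 25, P 0.
Q and T advance.
Runoff: Q is preferred to T by 36 voters; T by 25.
Q wins the runoff.

Q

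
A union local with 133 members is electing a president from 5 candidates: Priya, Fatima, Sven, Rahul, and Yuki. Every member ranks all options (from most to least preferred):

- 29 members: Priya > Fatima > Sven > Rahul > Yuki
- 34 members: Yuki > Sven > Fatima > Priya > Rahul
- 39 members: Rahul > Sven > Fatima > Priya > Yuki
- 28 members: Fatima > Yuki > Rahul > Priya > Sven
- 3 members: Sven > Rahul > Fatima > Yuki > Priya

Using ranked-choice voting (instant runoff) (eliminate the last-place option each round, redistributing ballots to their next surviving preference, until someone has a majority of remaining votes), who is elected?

Round 1: Priya 29, Fatima 28, Sven 3, Rahul 39, Yuki 34. Eliminate Sven.
Round 2: Priya 29, Fatima 28, Rahul 42, Yuki 34. Eliminate Fatima.
Round 3: Priya 29, Rahul 42, Yuki 62. Eliminate Priya.
Round 4: Rahul 71, Yuki 62. Rahul has a majority.

Rahul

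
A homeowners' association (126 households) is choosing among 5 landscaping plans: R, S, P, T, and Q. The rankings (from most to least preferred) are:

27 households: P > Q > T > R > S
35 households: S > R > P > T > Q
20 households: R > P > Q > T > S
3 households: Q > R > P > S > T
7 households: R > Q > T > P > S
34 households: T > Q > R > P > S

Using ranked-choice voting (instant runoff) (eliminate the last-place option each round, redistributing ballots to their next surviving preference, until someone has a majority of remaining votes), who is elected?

T

Round 1: R 27, S 35, P 27, T 34, Q 3. Eliminate Q.
Round 2: R 30, S 35, P 27, T 34. Eliminate P.
Round 3: R 30, S 35, T 61. Eliminate R.
Round 4: S 38, T 88. T has a majority.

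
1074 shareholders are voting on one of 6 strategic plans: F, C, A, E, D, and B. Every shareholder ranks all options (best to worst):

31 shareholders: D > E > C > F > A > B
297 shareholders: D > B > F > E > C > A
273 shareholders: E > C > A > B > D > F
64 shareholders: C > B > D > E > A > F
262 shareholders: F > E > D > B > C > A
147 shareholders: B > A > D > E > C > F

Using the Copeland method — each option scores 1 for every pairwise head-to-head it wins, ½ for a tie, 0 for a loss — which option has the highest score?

F: beats C, A, and E; loses to D and B → score 3.
C: beats A; loses to F, E, D, and B → score 1.
A: loses to F, C, E, D, and B → score 0.
E: beats C, A, and B; loses to F and D → score 3.
D: beats F, C, A, E, and B → score 5.
B: beats F, C, and A; loses to E and D → score 3.
D has the best pairwise record.

D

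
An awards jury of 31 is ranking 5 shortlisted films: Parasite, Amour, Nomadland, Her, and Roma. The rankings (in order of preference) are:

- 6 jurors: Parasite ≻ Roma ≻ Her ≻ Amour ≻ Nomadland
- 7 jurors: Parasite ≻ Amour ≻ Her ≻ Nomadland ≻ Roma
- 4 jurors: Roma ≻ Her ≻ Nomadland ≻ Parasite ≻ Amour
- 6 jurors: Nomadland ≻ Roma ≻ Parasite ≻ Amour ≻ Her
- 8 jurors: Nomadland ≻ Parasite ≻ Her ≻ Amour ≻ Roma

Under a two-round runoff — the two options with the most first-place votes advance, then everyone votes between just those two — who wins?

Round 1 first-place votes: Parasite 13, Amour 0, Nomadland 14, Her 0, Roma 4.
Nomadland and Parasite advance.
Runoff: Nomadland is preferred to Parasite by 18 voters; Parasite by 13.
Nomadland wins the runoff.

Nomadland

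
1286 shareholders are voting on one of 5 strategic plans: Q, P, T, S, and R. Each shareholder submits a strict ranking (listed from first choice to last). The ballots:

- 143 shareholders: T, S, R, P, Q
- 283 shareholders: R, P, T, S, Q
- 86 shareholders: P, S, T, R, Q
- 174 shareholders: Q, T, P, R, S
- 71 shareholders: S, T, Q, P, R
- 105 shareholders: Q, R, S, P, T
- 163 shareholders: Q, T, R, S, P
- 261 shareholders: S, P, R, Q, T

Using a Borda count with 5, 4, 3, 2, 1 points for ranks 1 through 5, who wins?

Q: 143·1 + 283·1 + 86·1 + 174·5 + 71·3 + 105·5 + 163·5 + 261·2 = 3457
P: 143·2 + 283·4 + 86·5 + 174·3 + 71·2 + 105·2 + 163·1 + 261·4 = 3929
T: 143·5 + 283·3 + 86·3 + 174·4 + 71·4 + 105·1 + 163·4 + 261·1 = 3820
S: 143·4 + 283·2 + 86·4 + 174·1 + 71·5 + 105·3 + 163·2 + 261·5 = 3957
R: 143·3 + 283·5 + 86·2 + 174·2 + 71·1 + 105·4 + 163·3 + 261·3 = 4127
R has the highest Borda score (4127).

R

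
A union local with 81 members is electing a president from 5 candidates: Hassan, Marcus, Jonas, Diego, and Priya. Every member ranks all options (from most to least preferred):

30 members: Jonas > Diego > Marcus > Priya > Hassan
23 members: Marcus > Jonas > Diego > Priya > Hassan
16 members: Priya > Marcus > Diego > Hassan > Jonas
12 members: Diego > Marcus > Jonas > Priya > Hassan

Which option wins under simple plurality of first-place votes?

Jonas

First-place votes: Hassan 0, Marcus 23, Jonas 30, Diego 12, Priya 16.
Jonas has the most first-place votes.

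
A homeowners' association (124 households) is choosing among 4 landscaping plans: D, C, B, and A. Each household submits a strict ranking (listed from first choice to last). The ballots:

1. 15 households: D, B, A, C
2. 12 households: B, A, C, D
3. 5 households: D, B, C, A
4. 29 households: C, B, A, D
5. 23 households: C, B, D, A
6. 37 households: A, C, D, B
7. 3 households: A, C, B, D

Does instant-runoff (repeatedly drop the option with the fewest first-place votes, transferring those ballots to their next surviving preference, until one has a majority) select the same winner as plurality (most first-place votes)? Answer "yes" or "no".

Instant-runoff — R1 D 20, C 52, B 12, A 40 (B out); R2 D 20, C 52, A 52 (D out); R3 C 57, A 67 (A winner). Winner: A.
Plurality — first-place votes: D 20, C 52, B 12, A 40. Winner: C.
The two methods disagree.

no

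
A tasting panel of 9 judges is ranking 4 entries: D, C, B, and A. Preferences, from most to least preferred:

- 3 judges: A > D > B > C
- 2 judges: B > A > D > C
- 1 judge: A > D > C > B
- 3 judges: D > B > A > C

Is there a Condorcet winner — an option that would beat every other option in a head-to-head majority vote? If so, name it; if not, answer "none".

none

Checking pairwise contests:
A beats D 6–3.
D beats C 9–0.
D beats B 7–2.
B beats A 5–4.
Every option loses at least one head-to-head, so there is no Condorcet winner.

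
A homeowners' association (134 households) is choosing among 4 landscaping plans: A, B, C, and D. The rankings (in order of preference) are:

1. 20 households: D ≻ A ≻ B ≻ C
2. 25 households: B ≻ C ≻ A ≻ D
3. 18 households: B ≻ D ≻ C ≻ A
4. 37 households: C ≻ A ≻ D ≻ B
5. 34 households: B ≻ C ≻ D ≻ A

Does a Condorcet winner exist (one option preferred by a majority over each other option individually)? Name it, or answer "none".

B

B vs A: 77–57 for B.
B vs C: 97–37 for B.
B vs D: 77–57 for B.
B beats every other option head-to-head.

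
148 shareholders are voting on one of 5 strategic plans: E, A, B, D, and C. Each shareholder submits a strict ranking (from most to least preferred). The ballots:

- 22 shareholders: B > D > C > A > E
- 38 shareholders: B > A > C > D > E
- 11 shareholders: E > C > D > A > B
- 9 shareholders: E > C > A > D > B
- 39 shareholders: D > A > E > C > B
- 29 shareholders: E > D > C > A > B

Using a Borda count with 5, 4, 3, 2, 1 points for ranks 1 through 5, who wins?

D

E: 22·1 + 38·1 + 11·5 + 9·5 + 39·3 + 29·5 = 422
A: 22·2 + 38·4 + 11·2 + 9·3 + 39·4 + 29·2 = 459
B: 22·5 + 38·5 + 11·1 + 9·1 + 39·1 + 29·1 = 388
D: 22·4 + 38·2 + 11·3 + 9·2 + 39·5 + 29·4 = 526
C: 22·3 + 38·3 + 11·4 + 9·4 + 39·2 + 29·3 = 425
D has the highest Borda score (526).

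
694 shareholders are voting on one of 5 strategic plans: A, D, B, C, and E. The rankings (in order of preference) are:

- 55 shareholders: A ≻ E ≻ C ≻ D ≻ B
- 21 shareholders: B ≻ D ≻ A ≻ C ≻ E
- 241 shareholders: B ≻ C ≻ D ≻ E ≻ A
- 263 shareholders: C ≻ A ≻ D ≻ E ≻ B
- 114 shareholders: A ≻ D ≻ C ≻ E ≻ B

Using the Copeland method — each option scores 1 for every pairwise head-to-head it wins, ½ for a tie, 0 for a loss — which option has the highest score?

A: beats D, B, and E; loses to C → score 3.
D: beats B and E; loses to A and C → score 2.
B: loses to A, D, C, and E → score 0.
C: beats A, D, B, and E → score 4.
E: beats B; loses to A, D, and C → score 1.
C has the best pairwise record.

C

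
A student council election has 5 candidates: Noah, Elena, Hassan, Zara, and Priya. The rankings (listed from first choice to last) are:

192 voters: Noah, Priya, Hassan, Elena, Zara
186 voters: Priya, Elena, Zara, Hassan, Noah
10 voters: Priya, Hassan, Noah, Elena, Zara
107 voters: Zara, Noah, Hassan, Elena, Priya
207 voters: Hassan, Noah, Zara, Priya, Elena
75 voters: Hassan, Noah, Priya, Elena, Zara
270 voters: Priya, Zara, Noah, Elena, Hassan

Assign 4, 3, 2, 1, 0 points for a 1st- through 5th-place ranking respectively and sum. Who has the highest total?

Priya

Noah: 192·4 + 186·0 + 10·2 + 107·3 + 207·3 + 75·3 + 270·2 = 2495
Elena: 192·1 + 186·3 + 10·1 + 107·1 + 207·0 + 75·1 + 270·1 = 1212
Hassan: 192·2 + 186·1 + 10·3 + 107·2 + 207·4 + 75·4 + 270·0 = 1942
Zara: 192·0 + 186·2 + 10·0 + 107·4 + 207·2 + 75·0 + 270·3 = 2024
Priya: 192·3 + 186·4 + 10·4 + 107·0 + 207·1 + 75·2 + 270·4 = 2797
Priya has the highest Borda score (2797).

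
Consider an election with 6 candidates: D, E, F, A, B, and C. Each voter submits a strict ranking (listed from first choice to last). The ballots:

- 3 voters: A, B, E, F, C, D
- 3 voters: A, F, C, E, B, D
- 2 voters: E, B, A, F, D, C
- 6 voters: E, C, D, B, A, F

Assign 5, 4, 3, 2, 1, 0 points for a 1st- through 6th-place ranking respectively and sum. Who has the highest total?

D: 3·0 + 3·0 + 2·1 + 6·3 = 20
E: 3·3 + 3·2 + 2·5 + 6·5 = 55
F: 3·2 + 3·4 + 2·2 + 6·0 = 22
A: 3·5 + 3·5 + 2·3 + 6·1 = 42
B: 3·4 + 3·1 + 2·4 + 6·2 = 35
C: 3·1 + 3·3 + 2·0 + 6·4 = 36
E has the highest Borda score (55).

E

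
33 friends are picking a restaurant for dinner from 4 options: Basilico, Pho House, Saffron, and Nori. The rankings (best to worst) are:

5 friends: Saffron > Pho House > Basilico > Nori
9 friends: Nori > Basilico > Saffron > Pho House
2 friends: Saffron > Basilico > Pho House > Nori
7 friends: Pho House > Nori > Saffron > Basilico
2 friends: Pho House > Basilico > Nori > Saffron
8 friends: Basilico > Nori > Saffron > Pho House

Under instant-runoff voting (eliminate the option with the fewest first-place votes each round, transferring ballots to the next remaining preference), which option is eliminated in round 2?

Round 1: Basilico 8, Pho House 9, Saffron 7, Nori 9. Eliminate Saffron.
Round 2: Basilico 10, Pho House 14, Nori 9. Eliminate Nori.

Nori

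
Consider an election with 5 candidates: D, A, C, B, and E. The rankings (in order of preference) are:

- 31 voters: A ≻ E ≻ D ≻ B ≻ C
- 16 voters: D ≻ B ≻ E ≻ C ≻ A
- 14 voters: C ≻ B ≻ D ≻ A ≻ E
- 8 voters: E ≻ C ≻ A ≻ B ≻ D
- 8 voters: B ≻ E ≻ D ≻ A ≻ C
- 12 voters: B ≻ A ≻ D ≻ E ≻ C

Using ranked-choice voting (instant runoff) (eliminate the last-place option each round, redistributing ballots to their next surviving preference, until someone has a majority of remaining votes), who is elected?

B

Round 1: D 16, A 31, C 14, B 20, E 8. Eliminate E.
Round 2: D 16, A 31, C 22, B 20. Eliminate D.
Round 3: A 31, C 22, B 36. Eliminate C.
Round 4: A 39, B 50. B has a majority.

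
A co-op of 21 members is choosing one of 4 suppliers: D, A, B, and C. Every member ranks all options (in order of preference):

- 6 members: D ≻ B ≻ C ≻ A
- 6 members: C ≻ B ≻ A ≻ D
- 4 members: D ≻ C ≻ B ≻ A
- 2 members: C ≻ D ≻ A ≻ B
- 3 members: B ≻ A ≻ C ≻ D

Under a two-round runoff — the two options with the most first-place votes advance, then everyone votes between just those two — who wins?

C

Round 1 first-place votes: D 10, A 0, B 3, C 8.
D and C advance.
Runoff: D is preferred to C by 10 voters; C by 11.
C wins the runoff.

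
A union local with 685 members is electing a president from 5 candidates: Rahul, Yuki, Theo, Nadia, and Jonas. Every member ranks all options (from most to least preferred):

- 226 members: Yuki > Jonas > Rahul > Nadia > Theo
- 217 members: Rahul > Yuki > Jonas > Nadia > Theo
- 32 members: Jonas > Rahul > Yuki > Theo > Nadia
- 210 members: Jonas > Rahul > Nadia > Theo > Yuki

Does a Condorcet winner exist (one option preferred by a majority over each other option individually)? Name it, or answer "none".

Checking pairwise contests:
Jonas beats Rahul 468–217.
Rahul beats Yuki 459–226.
Rahul beats Theo 685–0.
Rahul beats Nadia 685–0.
Yuki beats Jonas 443–242.
Every option loses at least one head-to-head, so there is no Condorcet winner.

none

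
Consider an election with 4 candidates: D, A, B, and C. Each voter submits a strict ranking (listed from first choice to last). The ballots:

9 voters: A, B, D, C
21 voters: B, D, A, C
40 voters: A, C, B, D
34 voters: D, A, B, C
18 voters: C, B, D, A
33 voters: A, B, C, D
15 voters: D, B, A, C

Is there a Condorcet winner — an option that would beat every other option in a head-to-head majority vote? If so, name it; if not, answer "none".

none

Checking pairwise contests:
B beats D 121–49.
D beats A 88–82.
A beats B 116–54.
A beats C 152–18.
Every option loses at least one head-to-head, so there is no Condorcet winner.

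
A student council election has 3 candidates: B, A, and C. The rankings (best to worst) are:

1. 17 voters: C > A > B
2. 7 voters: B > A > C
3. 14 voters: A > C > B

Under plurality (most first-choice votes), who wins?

First-place votes: B 7, A 14, C 17.
C has the most first-place votes.

C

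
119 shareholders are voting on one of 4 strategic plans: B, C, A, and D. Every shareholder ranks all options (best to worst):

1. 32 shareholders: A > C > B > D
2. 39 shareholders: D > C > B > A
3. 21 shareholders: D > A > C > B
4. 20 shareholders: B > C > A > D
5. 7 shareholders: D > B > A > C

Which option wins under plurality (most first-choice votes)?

D

First-place votes: B 20, C 0, A 32, D 67.
D has the most first-place votes.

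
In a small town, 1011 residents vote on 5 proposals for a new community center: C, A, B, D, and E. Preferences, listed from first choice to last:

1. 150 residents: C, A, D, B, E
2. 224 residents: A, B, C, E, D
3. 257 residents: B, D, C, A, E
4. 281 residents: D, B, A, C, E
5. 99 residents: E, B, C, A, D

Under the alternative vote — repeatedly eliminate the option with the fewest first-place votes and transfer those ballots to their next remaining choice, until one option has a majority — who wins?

Round 1: C 150, A 224, B 257, D 281, E 99. Eliminate E.
Round 2: C 150, A 224, B 356, D 281. Eliminate C.
Round 3: A 374, B 356, D 281. Eliminate D.
Round 4: A 374, B 637. B has a majority.

B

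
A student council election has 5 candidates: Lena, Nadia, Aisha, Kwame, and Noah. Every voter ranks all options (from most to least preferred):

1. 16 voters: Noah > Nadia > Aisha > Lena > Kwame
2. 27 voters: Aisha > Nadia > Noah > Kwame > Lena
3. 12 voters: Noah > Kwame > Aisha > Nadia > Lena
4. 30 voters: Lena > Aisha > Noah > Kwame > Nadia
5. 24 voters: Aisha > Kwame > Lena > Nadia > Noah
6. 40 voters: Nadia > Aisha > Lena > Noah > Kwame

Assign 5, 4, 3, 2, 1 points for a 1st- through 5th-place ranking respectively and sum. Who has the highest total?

Aisha

Lena: 16·2 + 27·1 + 12·1 + 30·5 + 24·3 + 40·3 = 413
Nadia: 16·4 + 27·4 + 12·2 + 30·1 + 24·2 + 40·5 = 474
Aisha: 16·3 + 27·5 + 12·3 + 30·4 + 24·5 + 40·4 = 619
Kwame: 16·1 + 27·2 + 12·4 + 30·2 + 24·4 + 40·1 = 314
Noah: 16·5 + 27·3 + 12·5 + 30·3 + 24·1 + 40·2 = 415
Aisha has the highest Borda score (619).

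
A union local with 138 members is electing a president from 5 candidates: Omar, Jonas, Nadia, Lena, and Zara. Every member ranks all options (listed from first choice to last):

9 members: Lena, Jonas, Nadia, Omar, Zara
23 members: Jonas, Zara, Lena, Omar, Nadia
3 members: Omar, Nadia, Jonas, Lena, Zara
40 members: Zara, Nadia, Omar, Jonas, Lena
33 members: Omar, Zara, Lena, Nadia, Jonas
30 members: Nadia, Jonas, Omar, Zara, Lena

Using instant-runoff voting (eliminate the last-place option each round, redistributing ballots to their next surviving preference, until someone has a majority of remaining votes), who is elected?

Round 1: Omar 36, Jonas 23, Nadia 30, Lena 9, Zara 40. Eliminate Lena.
Round 2: Omar 36, Jonas 32, Nadia 30, Zara 40. Eliminate Nadia.
Round 3: Omar 36, Jonas 62, Zara 40. Eliminate Omar.
Round 4: Jonas 65, Zara 73. Zara has a majority.

Zara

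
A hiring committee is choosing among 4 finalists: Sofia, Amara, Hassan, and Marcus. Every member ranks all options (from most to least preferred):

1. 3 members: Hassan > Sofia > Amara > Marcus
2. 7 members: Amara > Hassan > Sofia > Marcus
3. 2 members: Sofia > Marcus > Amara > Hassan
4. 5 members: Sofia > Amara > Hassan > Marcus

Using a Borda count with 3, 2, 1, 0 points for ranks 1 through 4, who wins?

Sofia: 3·2 + 7·1 + 2·3 + 5·3 = 34
Amara: 3·1 + 7·3 + 2·1 + 5·2 = 36
Hassan: 3·3 + 7·2 + 2·0 + 5·1 = 28
Marcus: 3·0 + 7·0 + 2·2 + 5·0 = 4
Amara has the highest Borda score (36).

Amara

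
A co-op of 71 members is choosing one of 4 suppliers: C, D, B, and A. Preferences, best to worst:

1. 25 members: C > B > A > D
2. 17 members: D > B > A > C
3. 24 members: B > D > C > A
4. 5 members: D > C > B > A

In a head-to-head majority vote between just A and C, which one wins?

Voters preferring A to C: 17; preferring C to A: 54.
C wins the head-to-head.

C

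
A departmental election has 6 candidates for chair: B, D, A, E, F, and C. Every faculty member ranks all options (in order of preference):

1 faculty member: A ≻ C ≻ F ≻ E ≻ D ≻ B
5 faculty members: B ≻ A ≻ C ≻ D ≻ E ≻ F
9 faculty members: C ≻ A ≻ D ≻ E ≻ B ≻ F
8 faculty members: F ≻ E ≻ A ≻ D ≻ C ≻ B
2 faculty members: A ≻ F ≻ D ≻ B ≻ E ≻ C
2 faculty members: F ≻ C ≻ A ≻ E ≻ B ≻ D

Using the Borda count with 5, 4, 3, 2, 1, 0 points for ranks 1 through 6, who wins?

B: 1·0 + 5·5 + 9·1 + 8·0 + 2·2 + 2·1 = 40
D: 1·1 + 5·2 + 9·3 + 8·2 + 2·3 + 2·0 = 60
A: 1·5 + 5·4 + 9·4 + 8·3 + 2·5 + 2·3 = 101
E: 1·2 + 5·1 + 9·2 + 8·4 + 2·1 + 2·2 = 63
F: 1·3 + 5·0 + 9·0 + 8·5 + 2·4 + 2·5 = 61
C: 1·4 + 5·3 + 9·5 + 8·1 + 2·0 + 2·4 = 80
A has the highest Borda score (101).

A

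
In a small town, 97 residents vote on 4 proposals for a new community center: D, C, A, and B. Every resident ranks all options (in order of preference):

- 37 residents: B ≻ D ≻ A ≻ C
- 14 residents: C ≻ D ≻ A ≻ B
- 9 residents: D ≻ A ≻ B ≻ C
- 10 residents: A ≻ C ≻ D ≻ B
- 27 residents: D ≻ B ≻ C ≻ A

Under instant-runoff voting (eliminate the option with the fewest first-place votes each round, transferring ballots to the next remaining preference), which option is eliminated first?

Round 1: D 36, C 14, A 10, B 37. Eliminate A.

A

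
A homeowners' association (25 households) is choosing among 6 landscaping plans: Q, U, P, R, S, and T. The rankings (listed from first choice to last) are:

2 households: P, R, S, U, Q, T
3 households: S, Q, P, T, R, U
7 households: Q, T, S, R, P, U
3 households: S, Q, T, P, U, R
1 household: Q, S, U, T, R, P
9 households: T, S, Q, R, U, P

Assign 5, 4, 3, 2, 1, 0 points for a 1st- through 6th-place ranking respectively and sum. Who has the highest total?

S

Q: 2·1 + 3·4 + 7·5 + 3·4 + 1·5 + 9·3 = 93
U: 2·2 + 3·0 + 7·0 + 3·1 + 1·3 + 9·1 = 19
P: 2·5 + 3·3 + 7·1 + 3·2 + 1·0 + 9·0 = 32
R: 2·4 + 3·1 + 7·2 + 3·0 + 1·1 + 9·2 = 44
S: 2·3 + 3·5 + 7·3 + 3·5 + 1·4 + 9·4 = 97
T: 2·0 + 3·2 + 7·4 + 3·3 + 1·2 + 9·5 = 90
S has the highest Borda score (97).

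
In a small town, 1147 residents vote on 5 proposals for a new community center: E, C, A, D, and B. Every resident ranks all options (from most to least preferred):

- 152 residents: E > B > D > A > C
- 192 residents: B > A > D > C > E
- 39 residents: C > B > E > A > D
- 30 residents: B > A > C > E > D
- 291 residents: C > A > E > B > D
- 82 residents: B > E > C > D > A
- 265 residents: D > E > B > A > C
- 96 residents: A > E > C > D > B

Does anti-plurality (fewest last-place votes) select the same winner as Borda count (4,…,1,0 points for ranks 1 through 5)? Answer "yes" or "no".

Anti-plurality — last-place votes: E 192, C 417, A 82, D 360, B 96. Winner: A.
Borda — scores: E 2627, C 1928, A 2379, D 1926, B 2610. Winner: E.
The two methods disagree.

no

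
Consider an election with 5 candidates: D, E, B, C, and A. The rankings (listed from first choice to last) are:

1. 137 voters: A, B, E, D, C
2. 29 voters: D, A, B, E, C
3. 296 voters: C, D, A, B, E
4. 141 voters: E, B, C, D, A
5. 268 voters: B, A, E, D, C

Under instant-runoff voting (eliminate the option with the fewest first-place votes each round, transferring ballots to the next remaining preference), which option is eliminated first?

Round 1: D 29, E 141, B 268, C 296, A 137. Eliminate D.

D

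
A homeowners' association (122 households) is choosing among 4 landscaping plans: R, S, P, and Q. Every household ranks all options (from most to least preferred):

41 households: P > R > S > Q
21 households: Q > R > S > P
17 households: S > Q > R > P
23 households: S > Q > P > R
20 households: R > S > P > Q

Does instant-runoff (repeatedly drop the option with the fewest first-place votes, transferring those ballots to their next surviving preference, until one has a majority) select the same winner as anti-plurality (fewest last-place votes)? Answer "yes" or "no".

Instant-runoff — R1 R 20, S 40, P 41, Q 21 (R out); R2 S 60, P 41, Q 21 (Q out); R3 S 81, P 41 (S winner). Winner: S.
Anti-plurality — last-place votes: R 23, S 0, P 38, Q 61. Winner: S.
The two methods agree.

yes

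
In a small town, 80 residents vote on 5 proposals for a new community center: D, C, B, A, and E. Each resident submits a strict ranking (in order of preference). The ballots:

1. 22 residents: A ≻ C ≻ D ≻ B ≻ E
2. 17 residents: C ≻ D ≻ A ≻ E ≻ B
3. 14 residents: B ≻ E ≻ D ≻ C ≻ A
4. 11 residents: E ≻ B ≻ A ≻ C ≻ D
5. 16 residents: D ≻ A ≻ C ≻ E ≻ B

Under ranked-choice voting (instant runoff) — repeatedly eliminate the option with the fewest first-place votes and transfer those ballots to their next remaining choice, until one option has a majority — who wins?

Round 1: D 16, C 17, B 14, A 22, E 11. Eliminate E.
Round 2: D 16, C 17, B 25, A 22. Eliminate D.
Round 3: C 17, B 25, A 38. Eliminate C.
Round 4: B 25, A 55. A has a majority.

A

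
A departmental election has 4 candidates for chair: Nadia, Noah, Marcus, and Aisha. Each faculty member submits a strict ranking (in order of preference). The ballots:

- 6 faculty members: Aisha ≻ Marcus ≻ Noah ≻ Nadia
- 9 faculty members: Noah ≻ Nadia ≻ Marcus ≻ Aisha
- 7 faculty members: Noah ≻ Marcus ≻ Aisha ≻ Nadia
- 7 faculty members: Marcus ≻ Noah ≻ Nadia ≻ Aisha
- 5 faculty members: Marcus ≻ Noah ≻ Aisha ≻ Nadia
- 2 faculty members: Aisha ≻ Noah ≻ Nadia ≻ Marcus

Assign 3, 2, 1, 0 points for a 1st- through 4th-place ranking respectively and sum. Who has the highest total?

Noah

Nadia: 6·0 + 9·2 + 7·0 + 7·1 + 5·0 + 2·1 = 27
Noah: 6·1 + 9·3 + 7·3 + 7·2 + 5·2 + 2·2 = 82
Marcus: 6·2 + 9·1 + 7·2 + 7·3 + 5·3 + 2·0 = 71
Aisha: 6·3 + 9·0 + 7·1 + 7·0 + 5·1 + 2·3 = 36
Noah has the highest Borda score (82).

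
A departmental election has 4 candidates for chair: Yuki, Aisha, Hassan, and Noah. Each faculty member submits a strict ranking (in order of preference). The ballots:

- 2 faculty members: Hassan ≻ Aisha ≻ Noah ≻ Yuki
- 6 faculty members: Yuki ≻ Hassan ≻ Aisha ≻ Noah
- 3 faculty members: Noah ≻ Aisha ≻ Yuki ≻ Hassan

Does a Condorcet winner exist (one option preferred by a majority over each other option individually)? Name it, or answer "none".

Yuki vs Aisha: 6–5 for Yuki.
Yuki vs Hassan: 9–2 for Yuki.
Yuki vs Noah: 6–5 for Yuki.
Yuki beats every other option head-to-head.

Yuki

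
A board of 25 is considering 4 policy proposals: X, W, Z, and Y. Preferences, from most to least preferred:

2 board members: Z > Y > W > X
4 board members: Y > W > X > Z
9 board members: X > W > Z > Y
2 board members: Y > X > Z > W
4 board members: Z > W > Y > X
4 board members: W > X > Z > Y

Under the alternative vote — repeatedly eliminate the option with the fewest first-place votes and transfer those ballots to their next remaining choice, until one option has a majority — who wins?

X

Round 1: X 9, W 4, Z 6, Y 6. Eliminate W.
Round 2: X 13, Z 6, Y 6. X has a majority.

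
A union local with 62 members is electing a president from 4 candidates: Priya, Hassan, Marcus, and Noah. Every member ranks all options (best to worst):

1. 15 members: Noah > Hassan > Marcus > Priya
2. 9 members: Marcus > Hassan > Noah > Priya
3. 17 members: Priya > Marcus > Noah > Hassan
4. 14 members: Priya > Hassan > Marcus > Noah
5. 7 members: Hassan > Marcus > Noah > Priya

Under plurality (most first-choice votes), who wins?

First-place votes: Priya 31, Hassan 7, Marcus 9, Noah 15.
Priya has the most first-place votes.

Priya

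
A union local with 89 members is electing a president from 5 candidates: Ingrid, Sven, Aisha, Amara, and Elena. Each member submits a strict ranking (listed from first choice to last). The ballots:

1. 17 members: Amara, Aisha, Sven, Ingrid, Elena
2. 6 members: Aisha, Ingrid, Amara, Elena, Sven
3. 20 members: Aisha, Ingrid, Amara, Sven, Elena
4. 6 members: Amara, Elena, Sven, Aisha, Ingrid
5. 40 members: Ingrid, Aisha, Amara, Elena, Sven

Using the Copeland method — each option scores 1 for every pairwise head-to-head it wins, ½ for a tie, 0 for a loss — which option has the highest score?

Ingrid: beats Sven, Amara, and Elena; loses to Aisha → score 3.
Sven: loses to Ingrid, Aisha, Amara, and Elena → score 0.
Aisha: beats Ingrid, Sven, Amara, and Elena → score 4.
Amara: beats Sven and Elena; loses to Ingrid and Aisha → score 2.
Elena: beats Sven; loses to Ingrid, Aisha, and Amara → score 1.
Aisha has the best pairwise record.

Aisha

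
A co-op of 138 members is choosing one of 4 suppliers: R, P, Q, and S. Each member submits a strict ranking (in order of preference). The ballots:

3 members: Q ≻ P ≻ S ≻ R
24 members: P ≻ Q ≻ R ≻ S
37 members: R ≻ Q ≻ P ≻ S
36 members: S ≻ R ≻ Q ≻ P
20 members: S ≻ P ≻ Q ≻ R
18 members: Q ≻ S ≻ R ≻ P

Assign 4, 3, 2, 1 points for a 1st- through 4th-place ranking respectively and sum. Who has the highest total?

Q

R: 3·1 + 24·2 + 37·4 + 36·3 + 20·1 + 18·2 = 363
P: 3·3 + 24·4 + 37·2 + 36·1 + 20·3 + 18·1 = 293
Q: 3·4 + 24·3 + 37·3 + 36·2 + 20·2 + 18·4 = 379
S: 3·2 + 24·1 + 37·1 + 36·4 + 20·4 + 18·3 = 345
Q has the highest Borda score (379).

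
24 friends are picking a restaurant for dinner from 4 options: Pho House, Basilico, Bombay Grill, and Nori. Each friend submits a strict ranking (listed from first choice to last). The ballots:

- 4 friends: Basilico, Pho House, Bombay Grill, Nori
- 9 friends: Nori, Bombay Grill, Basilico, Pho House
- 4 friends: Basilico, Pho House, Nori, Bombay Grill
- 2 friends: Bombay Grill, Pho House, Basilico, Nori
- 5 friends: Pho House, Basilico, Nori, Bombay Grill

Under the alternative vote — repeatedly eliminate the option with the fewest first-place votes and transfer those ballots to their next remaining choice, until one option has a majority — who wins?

Basilico

Round 1: Pho House 5, Basilico 8, Bombay Grill 2, Nori 9. Eliminate Bombay Grill.
Round 2: Pho House 7, Basilico 8, Nori 9. Eliminate Pho House.
Round 3: Basilico 15, Nori 9. Basilico has a majority.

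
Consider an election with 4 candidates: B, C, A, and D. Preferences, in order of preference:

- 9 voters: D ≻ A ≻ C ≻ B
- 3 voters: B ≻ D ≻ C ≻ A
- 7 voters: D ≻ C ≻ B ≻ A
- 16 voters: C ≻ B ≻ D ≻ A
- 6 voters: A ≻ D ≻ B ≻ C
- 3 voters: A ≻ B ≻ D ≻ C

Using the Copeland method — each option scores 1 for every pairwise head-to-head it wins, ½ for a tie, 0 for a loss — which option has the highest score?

B: beats A; ties D; loses to C → score 1.5.
C: beats B and A; loses to D → score 2.
A: loses to B, C, and D → score 0.
D: beats C and A; ties B → score 2.5.
D has the best pairwise record.

D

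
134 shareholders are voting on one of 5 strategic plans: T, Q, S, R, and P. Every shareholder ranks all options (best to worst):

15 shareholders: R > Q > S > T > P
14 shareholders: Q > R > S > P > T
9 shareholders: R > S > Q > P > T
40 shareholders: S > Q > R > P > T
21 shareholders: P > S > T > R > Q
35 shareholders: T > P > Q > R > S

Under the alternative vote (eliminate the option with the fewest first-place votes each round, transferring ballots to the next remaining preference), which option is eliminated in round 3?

Round 1: T 35, Q 14, S 40, R 24, P 21. Eliminate Q.
Round 2: T 35, S 40, R 38, P 21. Eliminate P.
Round 3: T 35, S 61, R 38. Eliminate T.

T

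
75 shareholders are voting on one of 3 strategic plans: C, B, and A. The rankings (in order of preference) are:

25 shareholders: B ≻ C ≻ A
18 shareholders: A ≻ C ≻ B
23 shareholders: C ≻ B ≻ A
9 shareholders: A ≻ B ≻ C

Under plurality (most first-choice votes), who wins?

A

First-place votes: C 23, B 25, A 27.
A has the most first-place votes.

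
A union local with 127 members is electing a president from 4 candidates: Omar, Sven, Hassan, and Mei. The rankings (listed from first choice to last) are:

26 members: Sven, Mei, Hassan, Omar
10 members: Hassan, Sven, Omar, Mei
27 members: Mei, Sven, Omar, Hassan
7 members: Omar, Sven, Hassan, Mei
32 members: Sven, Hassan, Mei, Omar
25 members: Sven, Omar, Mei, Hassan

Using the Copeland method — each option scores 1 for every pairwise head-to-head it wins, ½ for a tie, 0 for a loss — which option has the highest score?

Sven

Omar: loses to Sven, Hassan, and Mei → score 0.
Sven: beats Omar, Hassan, and Mei → score 3.
Hassan: beats Omar; loses to Sven and Mei → score 1.
Mei: beats Omar and Hassan; loses to Sven → score 2.
Sven has the best pairwise record.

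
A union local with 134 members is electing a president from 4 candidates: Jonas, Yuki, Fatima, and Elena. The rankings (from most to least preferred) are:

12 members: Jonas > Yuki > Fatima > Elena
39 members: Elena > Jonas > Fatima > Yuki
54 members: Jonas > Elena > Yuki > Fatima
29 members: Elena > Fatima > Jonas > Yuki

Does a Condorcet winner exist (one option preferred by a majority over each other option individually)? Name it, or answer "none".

Elena

Elena vs Jonas: 68–66 for Elena.
Elena vs Yuki: 122–12 for Elena.
Elena vs Fatima: 122–12 for Elena.
Elena beats every other option head-to-head.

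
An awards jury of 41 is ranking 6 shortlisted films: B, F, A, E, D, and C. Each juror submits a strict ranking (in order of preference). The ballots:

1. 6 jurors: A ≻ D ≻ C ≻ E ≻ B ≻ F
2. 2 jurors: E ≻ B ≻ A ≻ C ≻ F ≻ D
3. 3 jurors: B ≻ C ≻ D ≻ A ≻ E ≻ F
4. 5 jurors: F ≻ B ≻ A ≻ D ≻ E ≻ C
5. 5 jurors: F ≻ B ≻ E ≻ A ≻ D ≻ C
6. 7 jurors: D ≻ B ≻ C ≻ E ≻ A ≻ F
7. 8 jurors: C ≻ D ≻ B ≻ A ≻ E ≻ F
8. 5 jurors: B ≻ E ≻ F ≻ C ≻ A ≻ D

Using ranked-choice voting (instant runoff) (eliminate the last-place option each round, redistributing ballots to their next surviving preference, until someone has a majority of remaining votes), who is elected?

D

Round 1: B 8, F 10, A 6, E 2, D 7, C 8. Eliminate E.
Round 2: B 10, F 10, A 6, D 7, C 8. Eliminate A.
Round 3: B 10, F 10, D 13, C 8. Eliminate C.
Round 4: B 10, F 10, D 21. D has a majority.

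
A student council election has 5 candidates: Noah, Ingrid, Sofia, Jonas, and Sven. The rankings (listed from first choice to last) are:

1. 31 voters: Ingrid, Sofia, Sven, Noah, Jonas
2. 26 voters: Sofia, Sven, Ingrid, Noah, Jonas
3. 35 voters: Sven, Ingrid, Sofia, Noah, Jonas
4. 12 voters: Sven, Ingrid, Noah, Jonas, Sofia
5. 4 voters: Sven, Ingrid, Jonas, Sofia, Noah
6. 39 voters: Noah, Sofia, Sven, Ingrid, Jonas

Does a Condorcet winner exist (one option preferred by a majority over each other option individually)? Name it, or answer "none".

none

Checking pairwise contests:
Ingrid beats Noah 108–39.
Sven beats Ingrid 116–31.
Ingrid beats Sofia 82–65.
Noah beats Jonas 143–4.
Sofia beats Sven 96–51.
Every option loses at least one head-to-head, so there is no Condorcet winner.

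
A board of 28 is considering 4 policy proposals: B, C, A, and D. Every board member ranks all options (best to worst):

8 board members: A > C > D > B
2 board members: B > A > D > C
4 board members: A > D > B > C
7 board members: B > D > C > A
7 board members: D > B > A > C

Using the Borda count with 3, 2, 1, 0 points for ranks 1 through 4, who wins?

B: 8·0 + 2·3 + 4·1 + 7·3 + 7·2 = 45
C: 8·2 + 2·0 + 4·0 + 7·1 + 7·0 = 23
A: 8·3 + 2·2 + 4·3 + 7·0 + 7·1 = 47
D: 8·1 + 2·1 + 4·2 + 7·2 + 7·3 = 53
D has the highest Borda score (53).

D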